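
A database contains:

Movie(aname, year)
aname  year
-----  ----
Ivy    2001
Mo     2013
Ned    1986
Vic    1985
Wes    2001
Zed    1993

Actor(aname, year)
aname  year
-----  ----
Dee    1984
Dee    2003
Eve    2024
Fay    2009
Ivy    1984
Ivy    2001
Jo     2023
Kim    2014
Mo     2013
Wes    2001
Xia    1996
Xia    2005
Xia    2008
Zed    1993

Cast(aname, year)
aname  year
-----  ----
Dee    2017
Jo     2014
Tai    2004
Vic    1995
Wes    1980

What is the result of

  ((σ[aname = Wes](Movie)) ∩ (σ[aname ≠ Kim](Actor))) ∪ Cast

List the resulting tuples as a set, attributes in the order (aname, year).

{(Dee, 2017), (Jo, 2014), (Tai, 2004), (Vic, 1995), (Wes, 1980), (Wes, 2001)}

σ[aname = Wes]: keep tuples satisfying aname = Wes → {(Wes, 2001)}
σ[aname ≠ Kim]: keep tuples satisfying aname ≠ Kim → {(Dee, 1984), (Dee, 2003), (Eve, 2024), (Fay, 2009), (Ivy, 1984), (Ivy, 2001), (Jo, 2023), (Mo, 2013), (Wes, 2001), (Xia, 1996), (Xia, 2005), (Xia, 2008), (Zed, 1993)}
Set intersection of the two operands is {(Wes, 2001)}.
Set union of the two operands is {(Dee, 2017), (Jo, 2014), (Tai, 2004), (Vic, 1995), (Wes, 1980), (Wes, 2001)}.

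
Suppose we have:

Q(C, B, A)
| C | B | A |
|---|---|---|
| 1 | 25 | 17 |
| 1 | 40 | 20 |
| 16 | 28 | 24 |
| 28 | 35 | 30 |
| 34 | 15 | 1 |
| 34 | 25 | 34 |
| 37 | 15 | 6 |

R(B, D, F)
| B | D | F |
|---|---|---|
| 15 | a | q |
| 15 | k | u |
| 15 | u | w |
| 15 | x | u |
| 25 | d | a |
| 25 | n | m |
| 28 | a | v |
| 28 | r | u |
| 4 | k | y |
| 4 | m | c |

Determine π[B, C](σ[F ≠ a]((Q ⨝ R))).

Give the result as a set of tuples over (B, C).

{(15, 34), (15, 37), (25, 1), (25, 34), (28, 16)}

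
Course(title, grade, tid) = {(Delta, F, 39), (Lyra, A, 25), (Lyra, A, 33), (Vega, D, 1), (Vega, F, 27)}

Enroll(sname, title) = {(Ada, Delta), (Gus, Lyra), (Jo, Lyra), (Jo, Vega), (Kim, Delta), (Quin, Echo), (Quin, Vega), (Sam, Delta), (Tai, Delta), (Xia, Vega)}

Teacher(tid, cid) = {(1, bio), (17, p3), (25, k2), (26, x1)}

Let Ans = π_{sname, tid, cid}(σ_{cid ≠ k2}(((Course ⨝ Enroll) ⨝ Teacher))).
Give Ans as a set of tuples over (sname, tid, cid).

{(Jo, 1, bio), (Quin, 1, bio), (Xia, 1, bio)}

Natural join on title: {(Delta, F, 39, Ada), (Delta, F, 39, Kim), (Delta, F, 39, Sam), (Delta, F, 39, Tai), (Lyra, A, 25, Gus), (Lyra, A, 25, Jo), (Lyra, A, 33, Gus), (Lyra, A, 33, Jo), (Vega, D, 1, Jo), (Vega, D, 1, Quin), (Vega, D, 1, Xia), (Vega, F, 27, Jo), (Vega, F, 27, Quin), (Vega, F, 27, Xia)}
Natural join on tid: {(Lyra, A, 25, Gus, k2), (Lyra, A, 25, Jo, k2), (Vega, D, 1, Jo, bio), (Vega, D, 1, Quin, bio), (Vega, D, 1, Xia, bio)}
Filtering on cid ≠ k2 leaves {(Vega, D, 1, Jo, bio), (Vega, D, 1, Quin, bio), (Vega, D, 1, Xia, bio)}.
π_{sname, tid, cid} gives {(Jo, 1, bio), (Quin, 1, bio), (Xia, 1, bio)}.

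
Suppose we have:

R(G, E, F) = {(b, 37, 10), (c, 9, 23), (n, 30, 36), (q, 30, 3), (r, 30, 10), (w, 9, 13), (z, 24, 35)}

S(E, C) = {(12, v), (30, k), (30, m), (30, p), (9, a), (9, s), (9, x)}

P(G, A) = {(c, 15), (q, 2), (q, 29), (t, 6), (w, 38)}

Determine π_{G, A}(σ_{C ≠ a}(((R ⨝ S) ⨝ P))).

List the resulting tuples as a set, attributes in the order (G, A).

Natural join on E: {(c, 9, 23, a), (c, 9, 23, s), (c, 9, 23, x), (n, 30, 36, k), (n, 30, 36, m), (n, 30, 36, p), (q, 30, 3, k), (q, 30, 3, m), (q, 30, 3, p), (r, 30, 10, k), (r, 30, 10, m), (r, 30, 10, p), (w, 9, 13, a), (w, 9, 13, s), (w, 9, 13, x)}
Natural join on G: {(c, 9, 23, a, 15), (c, 9, 23, s, 15), (c, 9, 23, x, 15), (q, 30, 3, k, 2), (q, 30, 3, k, 29), (q, 30, 3, m, 2), (q, 30, 3, m, 29), (q, 30, 3, p, 2), (q, 30, 3, p, 29), (w, 9, 13, a, 38), (w, 9, 13, s, 38), (w, 9, 13, x, 38)}
Filtering on C ≠ a leaves {(c, 9, 23, s, 15), (c, 9, 23, x, 15), (q, 30, 3, k, 2), (q, 30, 3, k, 29), (q, 30, 3, m, 2), (q, 30, 3, m, 29), (q, 30, 3, p, 2), (q, 30, 3, p, 29), (w, 9, 13, s, 38), (w, 9, 13, x, 38)}.
Keep only column(s) G, A (6 duplicate(s) eliminated): {(c, 15), (q, 2), (q, 29), (w, 38)}

{(c, 15), (q, 2), (q, 29), (w, 38)}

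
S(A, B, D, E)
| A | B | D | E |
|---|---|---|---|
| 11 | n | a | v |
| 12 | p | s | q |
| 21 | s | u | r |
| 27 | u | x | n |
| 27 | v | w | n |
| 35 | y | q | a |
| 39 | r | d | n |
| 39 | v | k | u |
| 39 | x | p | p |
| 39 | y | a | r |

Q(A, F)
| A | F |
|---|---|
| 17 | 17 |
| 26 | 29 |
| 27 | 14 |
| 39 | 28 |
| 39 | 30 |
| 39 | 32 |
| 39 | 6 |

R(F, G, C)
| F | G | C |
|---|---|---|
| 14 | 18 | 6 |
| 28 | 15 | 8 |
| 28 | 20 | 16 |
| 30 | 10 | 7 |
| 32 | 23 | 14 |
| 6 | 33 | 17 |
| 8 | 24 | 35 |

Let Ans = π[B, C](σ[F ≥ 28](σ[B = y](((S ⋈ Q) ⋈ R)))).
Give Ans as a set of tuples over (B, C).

{(y, 14), (y, 16), (y, 7), (y, 8)}

Natural join on A: {(27, u, x, n, 14), (27, v, w, n, 14), (39, r, d, n, 28), (39, r, d, n, 30), (39, r, d, n, 32), (39, r, d, n, 6), (39, v, k, u, 28), (39, v, k, u, 30), (39, v, k, u, 32), (39, v, k, u, 6), (39, x, p, p, 28), (39, x, p, p, 30), (39, x, p, p, 32), (39, x, p, p, 6), (39, y, a, r, 28), (39, y, a, r, 30), (39, y, a, r, 32), (39, y, a, r, 6)}
Natural join on F: {(27, u, x, n, 14, 18, 6), (27, v, w, n, 14, 18, 6), (39, r, d, n, 28, 15, 8), (39, r, d, n, 28, 20, 16), (39, r, d, n, 30, 10, 7), (39, r, d, n, 32, 23, 14), (39, r, d, n, 6, 33, 17), (39, v, k, u, 28, 15, 8), (39, v, k, u, 28, 20, 16), (39, v, k, u, 30, 10, 7), (39, v, k, u, 32, 23, 14), (39, v, k, u, 6, 33, 17), (39, x, p, p, 28, 15, 8), (39, x, p, p, 28, 20, 16), (39, x, p, p, 30, 10, 7), (39, x, p, p, 32, 23, 14), (39, x, p, p, 6, 33, 17), (39, y, a, r, 28, 15, 8), (39, y, a, r, 28, 20, 16), (39, y, a, r, 30, 10, 7), (39, y, a, r, 32, 23, 14), (39, y, a, r, 6, 33, 17)}
Apply σ_{B = y}; surviving tuples: {(39, y, a, r, 28, 15, 8), (39, y, a, r, 28, 20, 16), (39, y, a, r, 30, 10, 7), (39, y, a, r, 32, 23, 14), (39, y, a, r, 6, 33, 17)}
Apply σ_{F ≥ 28}; surviving tuples: {(39, y, a, r, 28, 15, 8), (39, y, a, r, 28, 20, 16), (39, y, a, r, 30, 10, 7), (39, y, a, r, 32, 23, 14)}
Keep only column(s) B, C: {(y, 14), (y, 16), (y, 7), (y, 8)}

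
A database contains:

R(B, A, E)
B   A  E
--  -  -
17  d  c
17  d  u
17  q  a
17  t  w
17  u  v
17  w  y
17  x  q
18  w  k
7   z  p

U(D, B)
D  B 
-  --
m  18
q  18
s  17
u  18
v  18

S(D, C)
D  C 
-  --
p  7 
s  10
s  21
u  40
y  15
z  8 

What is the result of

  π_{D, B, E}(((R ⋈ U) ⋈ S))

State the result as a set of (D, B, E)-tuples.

R ⋈ U (natural join on B): {(17, d, c, s), (17, d, u, s), (17, q, a, s), (17, t, w, s), (17, u, v, s), (17, w, y, s), (17, x, q, s), (18, w, k, m), (18, w, k, q), (18, w, k, u), (18, w, k, v)}
(R ⋈ U) ⋈ S (natural join on D): {(17, d, c, s, 10), (17, d, c, s, 21), (17, d, u, s, 10), (17, d, u, s, 21), (17, q, a, s, 10), (17, q, a, s, 21), (17, t, w, s, 10), (17, t, w, s, 21), (17, u, v, s, 10), (17, u, v, s, 21), (17, w, y, s, 10), (17, w, y, s, 21), (17, x, q, s, 10), (17, x, q, s, 21), (18, w, k, u, 40)}
π_{D, B, E} gives {(s, 17, a), (s, 17, c), (s, 17, q), (s, 17, u), (s, 17, v), (s, 17, w), (s, 17, y), (u, 18, k)} (7 duplicate(s) eliminated).

{(s, 17, a), (s, 17, c), (s, 17, q), (s, 17, u), (s, 17, v), (s, 17, w), (s, 17, y), (u, 18, k)}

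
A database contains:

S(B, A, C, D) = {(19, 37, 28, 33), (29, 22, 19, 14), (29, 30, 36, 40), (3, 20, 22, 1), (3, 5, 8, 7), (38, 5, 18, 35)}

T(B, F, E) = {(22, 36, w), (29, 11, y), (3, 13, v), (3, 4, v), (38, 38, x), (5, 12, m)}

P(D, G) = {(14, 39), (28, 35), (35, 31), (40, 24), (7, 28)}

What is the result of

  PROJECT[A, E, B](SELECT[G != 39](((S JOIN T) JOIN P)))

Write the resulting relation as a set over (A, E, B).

{(30, y, 29), (5, v, 3), (5, x, 38)}

Natural join on B: {(29, 22, 19, 14, 11, y), (29, 30, 36, 40, 11, y), (3, 20, 22, 1, 13, v), (3, 20, 22, 1, 4, v), (3, 5, 8, 7, 13, v), (3, 5, 8, 7, 4, v), (38, 5, 18, 35, 38, x)}
Natural join on D: {(29, 22, 19, 14, 11, y, 39), (29, 30, 36, 40, 11, y, 24), (3, 5, 8, 7, 13, v, 28), (3, 5, 8, 7, 4, v, 28), (38, 5, 18, 35, 38, x, 31)}
Filtering on G != 39 leaves {(29, 30, 36, 40, 11, y, 24), (3, 5, 8, 7, 13, v, 28), (3, 5, 8, 7, 4, v, 28), (38, 5, 18, 35, 38, x, 31)}.
Keep only column(s) A, E, B (1 duplicate(s) eliminated): {(30, y, 29), (5, v, 3), (5, x, 38)}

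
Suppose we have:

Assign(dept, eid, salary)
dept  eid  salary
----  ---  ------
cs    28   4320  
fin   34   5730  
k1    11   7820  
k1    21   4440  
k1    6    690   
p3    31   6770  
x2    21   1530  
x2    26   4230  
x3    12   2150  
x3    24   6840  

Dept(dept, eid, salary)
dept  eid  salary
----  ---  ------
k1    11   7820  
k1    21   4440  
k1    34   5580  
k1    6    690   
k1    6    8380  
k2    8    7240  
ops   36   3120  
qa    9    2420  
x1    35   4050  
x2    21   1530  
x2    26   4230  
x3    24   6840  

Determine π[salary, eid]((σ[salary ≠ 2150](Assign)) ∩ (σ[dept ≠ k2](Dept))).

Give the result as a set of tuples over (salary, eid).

{(1530, 21), (4230, 26), (4440, 21), (6840, 24), (690, 6), (7820, 11)}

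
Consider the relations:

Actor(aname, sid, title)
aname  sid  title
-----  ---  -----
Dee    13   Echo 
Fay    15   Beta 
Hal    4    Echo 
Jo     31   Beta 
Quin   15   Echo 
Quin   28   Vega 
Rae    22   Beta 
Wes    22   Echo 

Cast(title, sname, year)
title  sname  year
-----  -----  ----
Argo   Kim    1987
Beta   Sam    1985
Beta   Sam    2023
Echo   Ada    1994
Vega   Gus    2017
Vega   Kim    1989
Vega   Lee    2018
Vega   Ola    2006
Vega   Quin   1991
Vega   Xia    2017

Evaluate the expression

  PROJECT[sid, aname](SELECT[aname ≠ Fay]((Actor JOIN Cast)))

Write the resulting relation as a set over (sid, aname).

{(13, Dee), (15, Quin), (22, Rae), (22, Wes), (28, Quin), (31, Jo), (4, Hal)}

Joining Actor and Cast on title yields {(Dee, 13, Echo, Ada, 1994), (Fay, 15, Beta, Sam, 1985), (Fay, 15, Beta, Sam, 2023), (Hal, 4, Echo, Ada, 1994), (Jo, 31, Beta, Sam, 1985), (Jo, 31, Beta, Sam, 2023), (Quin, 15, Echo, Ada, 1994), (Quin, 28, Vega, Gus, 2017), (Quin, 28, Vega, Kim, 1989), (Quin, 28, Vega, Lee, 2018), (Quin, 28, Vega, Ola, 2006), (Quin, 28, Vega, Quin, 1991), (Quin, 28, Vega, Xia, 2017), (Rae, 22, Beta, Sam, 1985), (Rae, 22, Beta, Sam, 2023), (Wes, 22, Echo, Ada, 1994)}.
σ[aname ≠ Fay]: keep tuples satisfying aname ≠ Fay → {(Dee, 13, Echo, Ada, 1994), (Hal, 4, Echo, Ada, 1994), (Jo, 31, Beta, Sam, 1985), (Jo, 31, Beta, Sam, 2023), (Quin, 15, Echo, Ada, 1994), (Quin, 28, Vega, Gus, 2017), (Quin, 28, Vega, Kim, 1989), (Quin, 28, Vega, Lee, 2018), (Quin, 28, Vega, Ola, 2006), (Quin, 28, Vega, Quin, 1991), (Quin, 28, Vega, Xia, 2017), (Rae, 22, Beta, Sam, 1985), (Rae, 22, Beta, Sam, 2023), (Wes, 22, Echo, Ada, 1994)}
π_{sid, aname} gives {(13, Dee), (15, Quin), (22, Rae), (22, Wes), (28, Quin), (31, Jo), (4, Hal)} (7 duplicate(s) eliminated).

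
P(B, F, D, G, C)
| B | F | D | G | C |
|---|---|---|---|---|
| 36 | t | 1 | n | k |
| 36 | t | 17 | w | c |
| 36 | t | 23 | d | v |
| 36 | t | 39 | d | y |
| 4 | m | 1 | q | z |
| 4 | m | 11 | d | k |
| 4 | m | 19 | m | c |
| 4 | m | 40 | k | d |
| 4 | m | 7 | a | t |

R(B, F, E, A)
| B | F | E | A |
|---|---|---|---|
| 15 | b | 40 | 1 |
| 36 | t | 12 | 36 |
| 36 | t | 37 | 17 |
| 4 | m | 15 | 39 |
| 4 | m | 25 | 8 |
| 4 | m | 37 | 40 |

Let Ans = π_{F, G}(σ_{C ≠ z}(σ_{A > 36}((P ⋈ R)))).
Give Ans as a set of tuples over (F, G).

P ⋈ R (natural join on B, F): {(36, t, 1, n, k, 12, 36), (36, t, 1, n, k, 37, 17), (36, t, 17, w, c, 12, 36), (36, t, 17, w, c, 37, 17), (36, t, 23, d, v, 12, 36), (36, t, 23, d, v, 37, 17), (36, t, 39, d, y, 12, 36), (36, t, 39, d, y, 37, 17), (4, m, 1, q, z, 15, 39), (4, m, 1, q, z, 25, 8), (4, m, 1, q, z, 37, 40), (4, m, 11, d, k, 15, 39), (4, m, 11, d, k, 25, 8), (4, m, 11, d, k, 37, 40), (4, m, 19, m, c, 15, 39), (4, m, 19, m, c, 25, 8), (4, m, 19, m, c, 37, 40), (4, m, 40, k, d, 15, 39), (4, m, 40, k, d, 25, 8), (4, m, 40, k, d, 37, 40), (4, m, 7, a, t, 15, 39), (4, m, 7, a, t, 25, 8), (4, m, 7, a, t, 37, 40)}
σ[A > 36]: keep tuples satisfying A > 36 → {(4, m, 1, q, z, 15, 39), (4, m, 1, q, z, 37, 40), (4, m, 11, d, k, 15, 39), (4, m, 11, d, k, 37, 40), (4, m, 19, m, c, 15, 39), (4, m, 19, m, c, 37, 40), (4, m, 40, k, d, 15, 39), (4, m, 40, k, d, 37, 40), (4, m, 7, a, t, 15, 39), (4, m, 7, a, t, 37, 40)}
σ[C ≠ z]: keep tuples satisfying C ≠ z → {(4, m, 11, d, k, 15, 39), (4, m, 11, d, k, 37, 40), (4, m, 19, m, c, 15, 39), (4, m, 19, m, c, 37, 40), (4, m, 40, k, d, 15, 39), (4, m, 40, k, d, 37, 40), (4, m, 7, a, t, 15, 39), (4, m, 7, a, t, 37, 40)}
π[F, G]: project onto (F, G) (4 duplicate(s) eliminated) → {(m, a), (m, d), (m, k), (m, m)}

{(m, a), (m, d), (m, k), (m, m)}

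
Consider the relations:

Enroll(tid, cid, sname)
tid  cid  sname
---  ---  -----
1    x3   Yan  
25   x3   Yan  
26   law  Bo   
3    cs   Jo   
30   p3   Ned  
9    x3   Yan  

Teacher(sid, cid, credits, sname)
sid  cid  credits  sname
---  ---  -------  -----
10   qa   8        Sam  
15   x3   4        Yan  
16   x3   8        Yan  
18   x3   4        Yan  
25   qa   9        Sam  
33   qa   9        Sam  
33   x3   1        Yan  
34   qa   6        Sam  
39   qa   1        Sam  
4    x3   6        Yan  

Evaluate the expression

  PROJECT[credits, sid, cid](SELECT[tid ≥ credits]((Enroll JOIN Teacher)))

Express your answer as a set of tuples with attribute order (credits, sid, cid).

{(1, 33, x3), (4, 15, x3), (4, 18, x3), (6, 4, x3), (8, 16, x3)}

Natural join on cid, sname: {(1, x3, Yan, 15, 4), (1, x3, Yan, 16, 8), (1, x3, Yan, 18, 4), (1, x3, Yan, 33, 1), (1, x3, Yan, 4, 6), (25, x3, Yan, 15, 4), (25, x3, Yan, 16, 8), (25, x3, Yan, 18, 4), (25, x3, Yan, 33, 1), (25, x3, Yan, 4, 6), (9, x3, Yan, 15, 4), (9, x3, Yan, 16, 8), (9, x3, Yan, 18, 4), (9, x3, Yan, 33, 1), (9, x3, Yan, 4, 6)}
Filtering on tid ≥ credits leaves {(1, x3, Yan, 33, 1), (25, x3, Yan, 15, 4), (25, x3, Yan, 16, 8), (25, x3, Yan, 18, 4), (25, x3, Yan, 33, 1), (25, x3, Yan, 4, 6), (9, x3, Yan, 15, 4), (9, x3, Yan, 16, 8), (9, x3, Yan, 18, 4), (9, x3, Yan, 33, 1), (9, x3, Yan, 4, 6)}.
π_{credits, sid, cid} gives {(1, 33, x3), (4, 15, x3), (4, 18, x3), (6, 4, x3), (8, 16, x3)} (6 duplicate(s) eliminated).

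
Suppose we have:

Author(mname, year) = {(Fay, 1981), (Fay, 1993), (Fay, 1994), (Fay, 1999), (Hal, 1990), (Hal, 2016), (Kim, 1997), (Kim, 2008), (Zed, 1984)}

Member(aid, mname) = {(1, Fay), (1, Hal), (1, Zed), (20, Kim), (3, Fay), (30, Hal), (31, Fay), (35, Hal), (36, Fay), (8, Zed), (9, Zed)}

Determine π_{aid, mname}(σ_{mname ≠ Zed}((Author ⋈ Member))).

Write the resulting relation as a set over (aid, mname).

{(1, Fay), (1, Hal), (20, Kim), (3, Fay), (30, Hal), (31, Fay), (35, Hal), (36, Fay)}

Joining Author and Member on mname yields {(Fay, 1981, 1), (Fay, 1981, 3), (Fay, 1981, 31), (Fay, 1981, 36), (Fay, 1993, 1), (Fay, 1993, 3), (Fay, 1993, 31), (Fay, 1993, 36), (Fay, 1994, 1), (Fay, 1994, 3), (Fay, 1994, 31), (Fay, 1994, 36), (Fay, 1999, 1), (Fay, 1999, 3), (Fay, 1999, 31), (Fay, 1999, 36), (Hal, 1990, 1), (Hal, 1990, 30), (Hal, 1990, 35), (Hal, 2016, 1), (Hal, 2016, 30), (Hal, 2016, 35), (Kim, 1997, 20), (Kim, 2008, 20), (Zed, 1984, 1), (Zed, 1984, 8), (Zed, 1984, 9)}.
σ[mname ≠ Zed]: keep tuples satisfying mname ≠ Zed → {(Fay, 1981, 1), (Fay, 1981, 3), (Fay, 1981, 31), (Fay, 1981, 36), (Fay, 1993, 1), (Fay, 1993, 3), (Fay, 1993, 31), (Fay, 1993, 36), (Fay, 1994, 1), (Fay, 1994, 3), (Fay, 1994, 31), (Fay, 1994, 36), (Fay, 1999, 1), (Fay, 1999, 3), (Fay, 1999, 31), (Fay, 1999, 36), (Hal, 1990, 1), (Hal, 1990, 30), (Hal, 1990, 35), (Hal, 2016, 1), (Hal, 2016, 30), (Hal, 2016, 35), (Kim, 1997, 20), (Kim, 2008, 20)}
π[aid, mname]: project onto (aid, mname) (16 duplicate(s) eliminated) → {(1, Fay), (1, Hal), (20, Kim), (3, Fay), (30, Hal), (31, Fay), (35, Hal), (36, Fay)}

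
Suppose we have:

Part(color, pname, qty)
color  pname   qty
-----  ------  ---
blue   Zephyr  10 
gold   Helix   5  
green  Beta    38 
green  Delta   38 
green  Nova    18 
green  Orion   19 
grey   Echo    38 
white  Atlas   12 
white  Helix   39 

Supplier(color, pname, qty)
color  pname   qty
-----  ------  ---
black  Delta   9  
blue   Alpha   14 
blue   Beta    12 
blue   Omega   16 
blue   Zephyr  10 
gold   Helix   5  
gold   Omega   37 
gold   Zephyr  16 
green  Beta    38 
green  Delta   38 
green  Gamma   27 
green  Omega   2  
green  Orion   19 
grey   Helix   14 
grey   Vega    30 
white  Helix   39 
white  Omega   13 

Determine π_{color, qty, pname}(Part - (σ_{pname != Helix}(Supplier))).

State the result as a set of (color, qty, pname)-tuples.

{(gold, 5, Helix), (green, 18, Nova), (grey, 38, Echo), (white, 12, Atlas), (white, 39, Helix)}

Filtering on pname != Helix leaves {(black, Delta, 9), (blue, Alpha, 14), (blue, Beta, 12), (blue, Omega, 16), (blue, Zephyr, 10), (gold, Omega, 37), (gold, Zephyr, 16), (green, Beta, 38), (green, Delta, 38), (green, Gamma, 27), (green, Omega, 2), (green, Orion, 19), (grey, Vega, 30), (white, Omega, 13)}.
Set difference of the two operands is {(gold, Helix, 5), (green, Nova, 18), (grey, Echo, 38), (white, Atlas, 12), (white, Helix, 39)}.
Projecting to color, qty, pname: {(gold, 5, Helix), (green, 18, Nova), (grey, 38, Echo), (white, 12, Atlas), (white, 39, Helix)}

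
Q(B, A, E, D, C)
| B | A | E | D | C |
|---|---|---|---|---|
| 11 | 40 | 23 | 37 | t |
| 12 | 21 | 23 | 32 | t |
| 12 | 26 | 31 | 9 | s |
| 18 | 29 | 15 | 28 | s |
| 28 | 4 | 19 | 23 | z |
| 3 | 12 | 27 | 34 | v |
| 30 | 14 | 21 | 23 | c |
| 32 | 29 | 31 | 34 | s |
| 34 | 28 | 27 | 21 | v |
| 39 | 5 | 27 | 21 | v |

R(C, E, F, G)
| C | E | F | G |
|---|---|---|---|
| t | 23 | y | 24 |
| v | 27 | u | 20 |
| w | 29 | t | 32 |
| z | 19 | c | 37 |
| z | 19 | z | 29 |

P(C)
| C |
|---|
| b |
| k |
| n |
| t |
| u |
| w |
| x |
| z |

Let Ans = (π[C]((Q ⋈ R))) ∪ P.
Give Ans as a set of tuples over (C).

{b, k, n, t, u, v, w, x, z}

Q ⋈ R (natural join on E, C): {(11, 40, 23, 37, t, y, 24), (12, 21, 23, 32, t, y, 24), (28, 4, 19, 23, z, c, 37), (28, 4, 19, 23, z, z, 29), (3, 12, 27, 34, v, u, 20), (34, 28, 27, 21, v, u, 20), (39, 5, 27, 21, v, u, 20)}
Keep only column(s) C (4 duplicate(s) eliminated): {t, v, z}
Set union of the two operands is {b, k, n, t, u, v, w, x, z}.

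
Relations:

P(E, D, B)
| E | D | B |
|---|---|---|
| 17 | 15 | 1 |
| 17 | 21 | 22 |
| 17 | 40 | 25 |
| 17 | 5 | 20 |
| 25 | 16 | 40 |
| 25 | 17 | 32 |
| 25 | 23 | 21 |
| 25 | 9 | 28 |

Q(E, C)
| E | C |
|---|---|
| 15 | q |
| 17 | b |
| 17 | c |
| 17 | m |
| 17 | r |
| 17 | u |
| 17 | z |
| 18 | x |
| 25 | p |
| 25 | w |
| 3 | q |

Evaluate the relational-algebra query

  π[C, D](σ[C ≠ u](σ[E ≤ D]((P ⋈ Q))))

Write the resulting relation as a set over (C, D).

P ⋈ Q (natural join on E): {(17, 15, 1, b), (17, 15, 1, c), (17, 15, 1, m), (17, 15, 1, r), (17, 15, 1, u), (17, 15, 1, z), (17, 21, 22, b), (17, 21, 22, c), (17, 21, 22, m), (17, 21, 22, r), (17, 21, 22, u), (17, 21, 22, z), (17, 40, 25, b), (17, 40, 25, c), (17, 40, 25, m), (17, 40, 25, r), (17, 40, 25, u), (17, 40, 25, z), (17, 5, 20, b), (17, 5, 20, c), (17, 5, 20, m), (17, 5, 20, r), (17, 5, 20, u), (17, 5, 20, z), (25, 16, 40, p), (25, 16, 40, w), (25, 17, 32, p), (25, 17, 32, w), (25, 23, 21, p), (25, 23, 21, w), (25, 9, 28, p), (25, 9, 28, w)}
Selection E ≤ D: {(17, 21, 22, b), (17, 21, 22, c), (17, 21, 22, m), (17, 21, 22, r), (17, 21, 22, u), (17, 21, 22, z), (17, 40, 25, b), (17, 40, 25, c), (17, 40, 25, m), (17, 40, 25, r), (17, 40, 25, u), (17, 40, 25, z)}
Selection C ≠ u: {(17, 21, 22, b), (17, 21, 22, c), (17, 21, 22, m), (17, 21, 22, r), (17, 21, 22, z), (17, 40, 25, b), (17, 40, 25, c), (17, 40, 25, m), (17, 40, 25, r), (17, 40, 25, z)}
π[C, D]: project onto (C, D) → {(b, 21), (b, 40), (c, 21), (c, 40), (m, 21), (m, 40), (r, 21), (r, 40), (z, 21), (z, 40)}

{(b, 21), (b, 40), (c, 21), (c, 40), (m, 21), (m, 40), (r, 21), (r, 40), (z, 21), (z, 40)}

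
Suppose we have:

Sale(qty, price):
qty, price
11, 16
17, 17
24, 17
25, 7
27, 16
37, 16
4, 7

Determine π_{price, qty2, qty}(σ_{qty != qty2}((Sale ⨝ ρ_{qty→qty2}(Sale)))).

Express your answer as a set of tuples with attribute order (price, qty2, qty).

{(16, 11, 27), (16, 11, 37), (16, 27, 11), (16, 27, 37), (16, 37, 11), (16, 37, 27), (17, 17, 24), (17, 24, 17), (7, 25, 4), (7, 4, 25)}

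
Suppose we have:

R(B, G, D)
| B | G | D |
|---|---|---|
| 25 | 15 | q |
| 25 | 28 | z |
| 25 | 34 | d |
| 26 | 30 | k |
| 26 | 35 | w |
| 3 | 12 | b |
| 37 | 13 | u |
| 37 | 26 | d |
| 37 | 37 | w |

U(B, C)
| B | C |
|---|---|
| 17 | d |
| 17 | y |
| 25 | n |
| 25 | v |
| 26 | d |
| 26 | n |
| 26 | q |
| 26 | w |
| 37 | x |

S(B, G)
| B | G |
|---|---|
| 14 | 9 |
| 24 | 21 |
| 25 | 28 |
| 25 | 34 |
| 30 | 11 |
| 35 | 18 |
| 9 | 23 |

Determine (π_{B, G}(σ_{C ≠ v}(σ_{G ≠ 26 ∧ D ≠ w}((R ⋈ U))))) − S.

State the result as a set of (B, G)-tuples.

{(25, 15), (26, 30), (37, 13)}

R ⋈ U (natural join on B): {(25, 15, q, n), (25, 15, q, v), (25, 28, z, n), (25, 28, z, v), (25, 34, d, n), (25, 34, d, v), (26, 30, k, d), (26, 30, k, n), (26, 30, k, q), (26, 30, k, w), (26, 35, w, d), (26, 35, w, n), (26, 35, w, q), (26, 35, w, w), (37, 13, u, x), (37, 26, d, x), (37, 37, w, x)}
Apply σ_{G ≠ 26 ∧ D ≠ w}; surviving tuples: {(25, 15, q, n), (25, 15, q, v), (25, 28, z, n), (25, 28, z, v), (25, 34, d, n), (25, 34, d, v), (26, 30, k, d), (26, 30, k, n), (26, 30, k, q), (26, 30, k, w), (37, 13, u, x)}
Apply σ_{C ≠ v}; surviving tuples: {(25, 15, q, n), (25, 28, z, n), (25, 34, d, n), (26, 30, k, d), (26, 30, k, n), (26, 30, k, q), (26, 30, k, w), (37, 13, u, x)}
Keep only column(s) B, G (3 duplicate(s) eliminated): {(25, 15), (25, 28), (25, 34), (26, 30), (37, 13)}
Difference: {(25, 15), (25, 28), (25, 34), (26, 30), (37, 13)} with {(14, 9), (24, 21), (25, 28), (25, 34), (30, 11), (35, 18), (9, 23)} → {(25, 15), (26, 30), (37, 13)}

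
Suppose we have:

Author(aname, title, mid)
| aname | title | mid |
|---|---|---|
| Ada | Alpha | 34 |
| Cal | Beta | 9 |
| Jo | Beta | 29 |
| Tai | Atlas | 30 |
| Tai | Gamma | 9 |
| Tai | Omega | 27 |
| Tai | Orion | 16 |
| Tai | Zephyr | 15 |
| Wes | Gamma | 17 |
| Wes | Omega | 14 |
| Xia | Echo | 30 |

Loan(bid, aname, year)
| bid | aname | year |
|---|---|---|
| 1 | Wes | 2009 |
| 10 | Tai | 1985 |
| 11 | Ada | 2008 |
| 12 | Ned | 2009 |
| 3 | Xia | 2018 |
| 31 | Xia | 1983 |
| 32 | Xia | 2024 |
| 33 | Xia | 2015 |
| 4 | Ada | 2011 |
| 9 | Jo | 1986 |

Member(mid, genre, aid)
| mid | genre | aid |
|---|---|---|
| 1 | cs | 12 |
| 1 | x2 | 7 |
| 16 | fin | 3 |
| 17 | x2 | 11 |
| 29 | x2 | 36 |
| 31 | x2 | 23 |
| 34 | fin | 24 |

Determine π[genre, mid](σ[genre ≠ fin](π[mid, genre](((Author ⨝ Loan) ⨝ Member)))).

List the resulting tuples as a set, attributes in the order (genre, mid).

Natural join on aname: {(Ada, Alpha, 34, 11, 2008), (Ada, Alpha, 34, 4, 2011), (Jo, Beta, 29, 9, 1986), (Tai, Atlas, 30, 10, 1985), (Tai, Gamma, 9, 10, 1985), (Tai, Omega, 27, 10, 1985), (Tai, Orion, 16, 10, 1985), (Tai, Zephyr, 15, 10, 1985), (Wes, Gamma, 17, 1, 2009), (Wes, Omega, 14, 1, 2009), (Xia, Echo, 30, 3, 2018), (Xia, Echo, 30, 31, 1983), (Xia, Echo, 30, 32, 2024), (Xia, Echo, 30, 33, 2015)}
Natural join on mid: {(Ada, Alpha, 34, 11, 2008, fin, 24), (Ada, Alpha, 34, 4, 2011, fin, 24), (Jo, Beta, 29, 9, 1986, x2, 36), (Tai, Orion, 16, 10, 1985, fin, 3), (Wes, Gamma, 17, 1, 2009, x2, 11)}
π[mid, genre]: project onto (mid, genre) (1 duplicate(s) eliminated) → {(16, fin), (17, x2), (29, x2), (34, fin)}
σ[genre ≠ fin]: keep tuples satisfying genre ≠ fin → {(17, x2), (29, x2)}
π[genre, mid]: project onto (genre, mid) → {(x2, 17), (x2, 29)}

{(x2, 17), (x2, 29)}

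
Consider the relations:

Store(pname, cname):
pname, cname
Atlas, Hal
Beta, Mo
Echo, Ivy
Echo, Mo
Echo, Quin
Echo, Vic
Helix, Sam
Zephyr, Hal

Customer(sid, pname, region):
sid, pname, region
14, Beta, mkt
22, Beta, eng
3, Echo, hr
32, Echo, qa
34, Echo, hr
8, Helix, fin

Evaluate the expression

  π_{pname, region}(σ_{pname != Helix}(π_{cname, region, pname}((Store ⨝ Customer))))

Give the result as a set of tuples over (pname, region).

Natural join on pname: {(Beta, Mo, 14, mkt), (Beta, Mo, 22, eng), (Echo, Ivy, 3, hr), (Echo, Ivy, 32, qa), (Echo, Ivy, 34, hr), (Echo, Mo, 3, hr), (Echo, Mo, 32, qa), (Echo, Mo, 34, hr), (Echo, Quin, 3, hr), (Echo, Quin, 32, qa), (Echo, Quin, 34, hr), (Echo, Vic, 3, hr), (Echo, Vic, 32, qa), (Echo, Vic, 34, hr), (Helix, Sam, 8, fin)}
Keep only column(s) cname, region, pname (4 duplicate(s) eliminated): {(Ivy, hr, Echo), (Ivy, qa, Echo), (Mo, eng, Beta), (Mo, hr, Echo), (Mo, mkt, Beta), (Mo, qa, Echo), (Quin, hr, Echo), (Quin, qa, Echo), (Sam, fin, Helix), (Vic, hr, Echo), (Vic, qa, Echo)}
Apply σ_{pname != Helix}; surviving tuples: {(Ivy, hr, Echo), (Ivy, qa, Echo), (Mo, eng, Beta), (Mo, hr, Echo), (Mo, mkt, Beta), (Mo, qa, Echo), (Quin, hr, Echo), (Quin, qa, Echo), (Vic, hr, Echo), (Vic, qa, Echo)}
Keep only column(s) pname, region (6 duplicate(s) eliminated): {(Beta, eng), (Beta, mkt), (Echo, hr), (Echo, qa)}

{(Beta, eng), (Beta, mkt), (Echo, hr), (Echo, qa)}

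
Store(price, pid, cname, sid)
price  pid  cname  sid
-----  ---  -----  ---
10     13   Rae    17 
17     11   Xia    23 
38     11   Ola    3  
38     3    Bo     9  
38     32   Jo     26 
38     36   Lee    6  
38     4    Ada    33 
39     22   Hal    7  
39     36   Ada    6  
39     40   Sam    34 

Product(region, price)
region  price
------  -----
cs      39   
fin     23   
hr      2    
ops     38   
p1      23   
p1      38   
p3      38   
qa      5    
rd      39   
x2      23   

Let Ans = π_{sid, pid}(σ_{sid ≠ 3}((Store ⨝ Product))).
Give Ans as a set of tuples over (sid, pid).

{(26, 32), (33, 4), (34, 40), (6, 36), (7, 22), (9, 3)}

Store ⋈ Product (natural join on price): {(38, 11, Ola, 3, ops), (38, 11, Ola, 3, p1), (38, 11, Ola, 3, p3), (38, 3, Bo, 9, ops), (38, 3, Bo, 9, p1), (38, 3, Bo, 9, p3), (38, 32, Jo, 26, ops), (38, 32, Jo, 26, p1), (38, 32, Jo, 26, p3), (38, 36, Lee, 6, ops), (38, 36, Lee, 6, p1), (38, 36, Lee, 6, p3), (38, 4, Ada, 33, ops), (38, 4, Ada, 33, p1), (38, 4, Ada, 33, p3), (39, 22, Hal, 7, cs), (39, 22, Hal, 7, rd), (39, 36, Ada, 6, cs), (39, 36, Ada, 6, rd), (39, 40, Sam, 34, cs), (39, 40, Sam, 34, rd)}
Selection sid ≠ 3: {(38, 3, Bo, 9, ops), (38, 3, Bo, 9, p1), (38, 3, Bo, 9, p3), (38, 32, Jo, 26, ops), (38, 32, Jo, 26, p1), (38, 32, Jo, 26, p3), (38, 36, Lee, 6, ops), (38, 36, Lee, 6, p1), (38, 36, Lee, 6, p3), (38, 4, Ada, 33, ops), (38, 4, Ada, 33, p1), (38, 4, Ada, 33, p3), (39, 22, Hal, 7, cs), (39, 22, Hal, 7, rd), (39, 36, Ada, 6, cs), (39, 36, Ada, 6, rd), (39, 40, Sam, 34, cs), (39, 40, Sam, 34, rd)}
Projecting to sid, pid (12 duplicate(s) eliminated): {(26, 32), (33, 4), (34, 40), (6, 36), (7, 22), (9, 3)}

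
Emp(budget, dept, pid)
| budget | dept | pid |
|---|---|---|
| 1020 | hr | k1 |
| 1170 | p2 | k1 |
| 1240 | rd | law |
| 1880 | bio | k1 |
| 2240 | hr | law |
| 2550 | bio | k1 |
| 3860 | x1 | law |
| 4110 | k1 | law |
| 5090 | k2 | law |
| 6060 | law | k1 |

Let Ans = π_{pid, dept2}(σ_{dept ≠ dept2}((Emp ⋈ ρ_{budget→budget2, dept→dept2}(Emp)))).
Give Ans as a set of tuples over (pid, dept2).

ρ[budget→budget2, dept→dept2]: schema becomes (budget2, dept2, pid); tuples unchanged.
Natural join on pid: {(1020, hr, k1, 1020, hr), (1020, hr, k1, 1170, p2), (1020, hr, k1, 1880, bio), (1020, hr, k1, 2550, bio), (1020, hr, k1, 6060, law), (1170, p2, k1, 1020, hr), (1170, p2, k1, 1170, p2), (1170, p2, k1, 1880, bio), (1170, p2, k1, 2550, bio), (1170, p2, k1, 6060, law), (1240, rd, law, 1240, rd), (1240, rd, law, 2240, hr), (1240, rd, law, 3860, x1), (1240, rd, law, 4110, k1), (1240, rd, law, 5090, k2), (1880, bio, k1, 1020, hr), (1880, bio, k1, 1170, p2), (1880, bio, k1, 1880, bio), (1880, bio, k1, 2550, bio), (1880, bio, k1, 6060, law), (2240, hr, law, 1240, rd), (2240, hr, law, 2240, hr), (2240, hr, law, 3860, x1), (2240, hr, law, 4110, k1), (2240, hr, law, 5090, k2), (2550, bio, k1, 1020, hr), (2550, bio, k1, 1170, p2), (2550, bio, k1, 1880, bio), (2550, bio, k1, 2550, bio), (2550, bio, k1, 6060, law), (3860, x1, law, 1240, rd), (3860, x1, law, 2240, hr), (3860, x1, law, 3860, x1), (3860, x1, law, 4110, k1), (3860, x1, law, 5090, k2), (4110, k1, law, 1240, rd), (4110, k1, law, 2240, hr), (4110, k1, law, 3860, x1), (4110, k1, law, 4110, k1), (4110, k1, law, 5090, k2), (5090, k2, law, 1240, rd), (5090, k2, law, 2240, hr), (5090, k2, law, 3860, x1), (5090, k2, law, 4110, k1), (5090, k2, law, 5090, k2), (6060, law, k1, 1020, hr), (6060, law, k1, 1170, p2), (6060, law, k1, 1880, bio), (6060, law, k1, 2550, bio), (6060, law, k1, 6060, law)}
Selection dept ≠ dept2: {(1020, hr, k1, 1170, p2), (1020, hr, k1, 1880, bio), (1020, hr, k1, 2550, bio), (1020, hr, k1, 6060, law), (1170, p2, k1, 1020, hr), (1170, p2, k1, 1880, bio), (1170, p2, k1, 2550, bio), (1170, p2, k1, 6060, law), (1240, rd, law, 2240, hr), (1240, rd, law, 3860, x1), (1240, rd, law, 4110, k1), (1240, rd, law, 5090, k2), (1880, bio, k1, 1020, hr), (1880, bio, k1, 1170, p2), (1880, bio, k1, 6060, law), (2240, hr, law, 1240, rd), (2240, hr, law, 3860, x1), (2240, hr, law, 4110, k1), (2240, hr, law, 5090, k2), (2550, bio, k1, 1020, hr), (2550, bio, k1, 1170, p2), (2550, bio, k1, 6060, law), (3860, x1, law, 1240, rd), (3860, x1, law, 2240, hr), (3860, x1, law, 4110, k1), (3860, x1, law, 5090, k2), (4110, k1, law, 1240, rd), (4110, k1, law, 2240, hr), (4110, k1, law, 3860, x1), (4110, k1, law, 5090, k2), (5090, k2, law, 1240, rd), (5090, k2, law, 2240, hr), (5090, k2, law, 3860, x1), (5090, k2, law, 4110, k1), (6060, law, k1, 1020, hr), (6060, law, k1, 1170, p2), (6060, law, k1, 1880, bio), (6060, law, k1, 2550, bio)}
π_{pid, dept2} gives {(k1, bio), (k1, hr), (k1, law), (k1, p2), (law, hr), (law, k1), (law, k2), (law, rd), (law, x1)} (29 duplicate(s) eliminated).

{(k1, bio), (k1, hr), (k1, law), (k1, p2), (law, hr), (law, k1), (law, k2), (law, rd), (law, x1)}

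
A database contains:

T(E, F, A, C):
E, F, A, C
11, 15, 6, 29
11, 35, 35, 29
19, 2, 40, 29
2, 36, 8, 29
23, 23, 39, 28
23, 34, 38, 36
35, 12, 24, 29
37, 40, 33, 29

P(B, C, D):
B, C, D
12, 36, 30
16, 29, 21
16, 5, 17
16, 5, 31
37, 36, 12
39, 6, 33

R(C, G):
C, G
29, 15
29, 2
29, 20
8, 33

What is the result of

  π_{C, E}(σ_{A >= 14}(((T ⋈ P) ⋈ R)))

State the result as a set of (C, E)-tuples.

{(29, 11), (29, 19), (29, 35), (29, 37)}

T ⋈ P (natural join on C): {(11, 15, 6, 29, 16, 21), (11, 35, 35, 29, 16, 21), (19, 2, 40, 29, 16, 21), (2, 36, 8, 29, 16, 21), (23, 34, 38, 36, 12, 30), (23, 34, 38, 36, 37, 12), (35, 12, 24, 29, 16, 21), (37, 40, 33, 29, 16, 21)}
(T ⋈ P) ⋈ R (natural join on C): {(11, 15, 6, 29, 16, 21, 15), (11, 15, 6, 29, 16, 21, 2), (11, 15, 6, 29, 16, 21, 20), (11, 35, 35, 29, 16, 21, 15), (11, 35, 35, 29, 16, 21, 2), (11, 35, 35, 29, 16, 21, 20), (19, 2, 40, 29, 16, 21, 15), (19, 2, 40, 29, 16, 21, 2), (19, 2, 40, 29, 16, 21, 20), (2, 36, 8, 29, 16, 21, 15), (2, 36, 8, 29, 16, 21, 2), (2, 36, 8, 29, 16, 21, 20), (35, 12, 24, 29, 16, 21, 15), (35, 12, 24, 29, 16, 21, 2), (35, 12, 24, 29, 16, 21, 20), (37, 40, 33, 29, 16, 21, 15), (37, 40, 33, 29, 16, 21, 2), (37, 40, 33, 29, 16, 21, 20)}
σ[A >= 14]: keep tuples satisfying A >= 14 → {(11, 35, 35, 29, 16, 21, 15), (11, 35, 35, 29, 16, 21, 2), (11, 35, 35, 29, 16, 21, 20), (19, 2, 40, 29, 16, 21, 15), (19, 2, 40, 29, 16, 21, 2), (19, 2, 40, 29, 16, 21, 20), (35, 12, 24, 29, 16, 21, 15), (35, 12, 24, 29, 16, 21, 2), (35, 12, 24, 29, 16, 21, 20), (37, 40, 33, 29, 16, 21, 15), (37, 40, 33, 29, 16, 21, 2), (37, 40, 33, 29, 16, 21, 20)}
π_{C, E} gives {(29, 11), (29, 19), (29, 35), (29, 37)} (8 duplicate(s) eliminated).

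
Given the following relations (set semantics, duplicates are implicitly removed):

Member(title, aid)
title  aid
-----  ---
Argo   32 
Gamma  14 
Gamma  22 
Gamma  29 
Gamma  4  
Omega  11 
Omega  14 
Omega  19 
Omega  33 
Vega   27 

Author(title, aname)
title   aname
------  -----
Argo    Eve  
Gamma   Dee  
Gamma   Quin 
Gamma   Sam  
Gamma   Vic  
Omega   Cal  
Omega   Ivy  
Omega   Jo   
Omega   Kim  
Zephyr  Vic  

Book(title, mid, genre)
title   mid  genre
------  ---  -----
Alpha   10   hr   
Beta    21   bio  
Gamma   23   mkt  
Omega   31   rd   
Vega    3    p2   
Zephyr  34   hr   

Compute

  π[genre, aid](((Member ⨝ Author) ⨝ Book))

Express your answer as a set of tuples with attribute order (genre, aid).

Joining Member and Author on title yields {(Argo, 32, Eve), (Gamma, 14, Dee), (Gamma, 14, Quin), (Gamma, 14, Sam), (Gamma, 14, Vic), (Gamma, 22, Dee), (Gamma, 22, Quin), (Gamma, 22, Sam), (Gamma, 22, Vic), (Gamma, 29, Dee), (Gamma, 29, Quin), (Gamma, 29, Sam), (Gamma, 29, Vic), (Gamma, 4, Dee), (Gamma, 4, Quin), (Gamma, 4, Sam), (Gamma, 4, Vic), (Omega, 11, Cal), (Omega, 11, Ivy), (Omega, 11, Jo), (Omega, 11, Kim), (Omega, 14, Cal), (Omega, 14, Ivy), (Omega, 14, Jo), (Omega, 14, Kim), (Omega, 19, Cal), (Omega, 19, Ivy), (Omega, 19, Jo), (Omega, 19, Kim), (Omega, 33, Cal), (Omega, 33, Ivy), (Omega, 33, Jo), (Omega, 33, Kim)}.
Joining (Member ⨝ Author) and Book on title yields {(Gamma, 14, Dee, 23, mkt), (Gamma, 14, Quin, 23, mkt), (Gamma, 14, Sam, 23, mkt), (Gamma, 14, Vic, 23, mkt), (Gamma, 22, Dee, 23, mkt), (Gamma, 22, Quin, 23, mkt), (Gamma, 22, Sam, 23, mkt), (Gamma, 22, Vic, 23, mkt), (Gamma, 29, Dee, 23, mkt), (Gamma, 29, Quin, 23, mkt), (Gamma, 29, Sam, 23, mkt), (Gamma, 29, Vic, 23, mkt), (Gamma, 4, Dee, 23, mkt), (Gamma, 4, Quin, 23, mkt), (Gamma, 4, Sam, 23, mkt), (Gamma, 4, Vic, 23, mkt), (Omega, 11, Cal, 31, rd), (Omega, 11, Ivy, 31, rd), (Omega, 11, Jo, 31, rd), (Omega, 11, Kim, 31, rd), (Omega, 14, Cal, 31, rd), (Omega, 14, Ivy, 31, rd), (Omega, 14, Jo, 31, rd), (Omega, 14, Kim, 31, rd), (Omega, 19, Cal, 31, rd), (Omega, 19, Ivy, 31, rd), (Omega, 19, Jo, 31, rd), (Omega, 19, Kim, 31, rd), (Omega, 33, Cal, 31, rd), (Omega, 33, Ivy, 31, rd), (Omega, 33, Jo, 31, rd), (Omega, 33, Kim, 31, rd)}.
Projecting to genre, aid (24 duplicate(s) eliminated): {(mkt, 14), (mkt, 22), (mkt, 29), (mkt, 4), (rd, 11), (rd, 14), (rd, 19), (rd, 33)}

{(mkt, 14), (mkt, 22), (mkt, 29), (mkt, 4), (rd, 11), (rd, 14), (rd, 19), (rd, 33)}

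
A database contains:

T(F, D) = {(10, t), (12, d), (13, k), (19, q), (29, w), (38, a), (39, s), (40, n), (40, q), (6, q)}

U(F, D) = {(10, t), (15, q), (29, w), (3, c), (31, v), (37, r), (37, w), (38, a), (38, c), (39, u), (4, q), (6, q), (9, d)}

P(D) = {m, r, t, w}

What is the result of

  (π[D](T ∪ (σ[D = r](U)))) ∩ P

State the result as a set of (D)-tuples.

{r, t, w}

Selection D = r: {(37, r)}
Set union of the two operands is {(10, t), (12, d), (13, k), (19, q), (29, w), (37, r), (38, a), (39, s), (40, n), (40, q), (6, q)}.
π[D]: project onto (D) (2 duplicate(s) eliminated) → {a, d, k, n, q, r, s, t, w}
Set intersection of the two operands is {r, t, w}.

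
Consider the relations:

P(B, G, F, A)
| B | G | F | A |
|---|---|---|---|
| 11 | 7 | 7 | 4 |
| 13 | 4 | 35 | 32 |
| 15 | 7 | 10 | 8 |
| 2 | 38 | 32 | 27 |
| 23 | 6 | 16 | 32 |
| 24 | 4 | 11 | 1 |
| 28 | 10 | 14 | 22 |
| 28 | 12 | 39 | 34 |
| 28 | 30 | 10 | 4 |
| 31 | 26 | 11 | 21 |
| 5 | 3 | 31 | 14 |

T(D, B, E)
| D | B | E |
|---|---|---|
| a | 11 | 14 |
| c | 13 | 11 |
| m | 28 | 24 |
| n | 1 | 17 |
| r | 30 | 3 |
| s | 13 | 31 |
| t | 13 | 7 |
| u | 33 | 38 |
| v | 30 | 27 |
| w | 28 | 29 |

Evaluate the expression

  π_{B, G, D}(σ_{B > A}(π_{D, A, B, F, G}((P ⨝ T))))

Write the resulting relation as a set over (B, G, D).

Joining P and T on B yields {(11, 7, 7, 4, a, 14), (13, 4, 35, 32, c, 11), (13, 4, 35, 32, s, 31), (13, 4, 35, 32, t, 7), (28, 10, 14, 22, m, 24), (28, 10, 14, 22, w, 29), (28, 12, 39, 34, m, 24), (28, 12, 39, 34, w, 29), (28, 30, 10, 4, m, 24), (28, 30, 10, 4, w, 29)}.
π_{D, A, B, F, G} gives {(a, 4, 11, 7, 7), (c, 32, 13, 35, 4), (m, 22, 28, 14, 10), (m, 34, 28, 39, 12), (m, 4, 28, 10, 30), (s, 32, 13, 35, 4), (t, 32, 13, 35, 4), (w, 22, 28, 14, 10), (w, 34, 28, 39, 12), (w, 4, 28, 10, 30)}.
σ[B > A]: keep tuples satisfying B > A → {(a, 4, 11, 7, 7), (m, 22, 28, 14, 10), (m, 4, 28, 10, 30), (w, 22, 28, 14, 10), (w, 4, 28, 10, 30)}
π_{B, G, D} gives {(11, 7, a), (28, 10, m), (28, 10, w), (28, 30, m), (28, 30, w)}.

{(11, 7, a), (28, 10, m), (28, 10, w), (28, 30, m), (28, 30, w)}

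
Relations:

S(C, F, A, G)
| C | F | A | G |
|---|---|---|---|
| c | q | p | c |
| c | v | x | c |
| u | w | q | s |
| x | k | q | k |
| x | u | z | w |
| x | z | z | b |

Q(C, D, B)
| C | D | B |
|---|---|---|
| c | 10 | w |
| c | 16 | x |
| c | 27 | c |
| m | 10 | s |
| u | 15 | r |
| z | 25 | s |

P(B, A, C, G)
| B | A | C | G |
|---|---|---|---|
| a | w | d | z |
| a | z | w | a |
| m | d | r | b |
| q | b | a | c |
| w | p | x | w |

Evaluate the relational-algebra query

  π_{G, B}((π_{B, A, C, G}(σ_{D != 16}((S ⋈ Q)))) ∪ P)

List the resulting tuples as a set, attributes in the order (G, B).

{(a, a), (b, m), (c, c), (c, q), (c, w), (s, r), (w, w), (z, a)}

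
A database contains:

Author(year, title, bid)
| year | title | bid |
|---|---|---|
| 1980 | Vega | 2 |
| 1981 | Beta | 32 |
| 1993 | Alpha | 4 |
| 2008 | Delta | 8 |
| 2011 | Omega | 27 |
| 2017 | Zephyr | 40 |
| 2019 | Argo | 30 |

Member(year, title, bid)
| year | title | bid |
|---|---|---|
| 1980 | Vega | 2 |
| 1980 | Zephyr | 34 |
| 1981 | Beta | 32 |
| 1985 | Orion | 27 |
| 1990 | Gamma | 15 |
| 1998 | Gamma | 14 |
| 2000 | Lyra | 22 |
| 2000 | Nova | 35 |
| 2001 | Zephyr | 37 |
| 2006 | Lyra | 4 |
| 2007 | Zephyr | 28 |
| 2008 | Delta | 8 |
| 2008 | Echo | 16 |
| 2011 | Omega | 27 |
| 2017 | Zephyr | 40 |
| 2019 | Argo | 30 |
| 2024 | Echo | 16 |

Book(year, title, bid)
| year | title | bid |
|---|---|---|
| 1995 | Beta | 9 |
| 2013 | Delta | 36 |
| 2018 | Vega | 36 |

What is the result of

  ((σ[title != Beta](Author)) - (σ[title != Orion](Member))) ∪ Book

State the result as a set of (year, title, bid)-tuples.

Apply σ_{title != Beta}; surviving tuples: {(1980, Vega, 2), (1993, Alpha, 4), (2008, Delta, 8), (2011, Omega, 27), (2017, Zephyr, 40), (2019, Argo, 30)}
Apply σ_{title != Orion}; surviving tuples: {(1980, Vega, 2), (1980, Zephyr, 34), (1981, Beta, 32), (1990, Gamma, 15), (1998, Gamma, 14), (2000, Lyra, 22), (2000, Nova, 35), (2001, Zephyr, 37), (2006, Lyra, 4), (2007, Zephyr, 28), (2008, Delta, 8), (2008, Echo, 16), (2011, Omega, 27), (2017, Zephyr, 40), (2019, Argo, 30), (2024, Echo, 16)}
Taking the difference: {(1993, Alpha, 4)}
Taking the union: {(1993, Alpha, 4), (1995, Beta, 9), (2013, Delta, 36), (2018, Vega, 36)}

{(1993, Alpha, 4), (1995, Beta, 9), (2013, Delta, 36), (2018, Vega, 36)}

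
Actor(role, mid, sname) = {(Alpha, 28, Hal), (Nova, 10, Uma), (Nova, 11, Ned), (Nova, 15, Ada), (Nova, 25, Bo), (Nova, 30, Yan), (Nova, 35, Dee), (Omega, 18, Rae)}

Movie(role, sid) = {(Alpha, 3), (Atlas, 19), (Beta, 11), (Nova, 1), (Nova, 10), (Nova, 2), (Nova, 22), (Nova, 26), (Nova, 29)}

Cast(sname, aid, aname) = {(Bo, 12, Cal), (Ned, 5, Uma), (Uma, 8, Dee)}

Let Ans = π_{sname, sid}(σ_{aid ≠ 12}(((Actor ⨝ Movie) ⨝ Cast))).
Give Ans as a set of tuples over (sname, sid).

Natural join on role: {(Alpha, 28, Hal, 3), (Nova, 10, Uma, 1), (Nova, 10, Uma, 10), (Nova, 10, Uma, 2), (Nova, 10, Uma, 22), (Nova, 10, Uma, 26), (Nova, 10, Uma, 29), (Nova, 11, Ned, 1), (Nova, 11, Ned, 10), (Nova, 11, Ned, 2), (Nova, 11, Ned, 22), (Nova, 11, Ned, 26), (Nova, 11, Ned, 29), (Nova, 15, Ada, 1), (Nova, 15, Ada, 10), (Nova, 15, Ada, 2), (Nova, 15, Ada, 22), (Nova, 15, Ada, 26), (Nova, 15, Ada, 29), (Nova, 25, Bo, 1), (Nova, 25, Bo, 10), (Nova, 25, Bo, 2), (Nova, 25, Bo, 22), (Nova, 25, Bo, 26), (Nova, 25, Bo, 29), (Nova, 30, Yan, 1), (Nova, 30, Yan, 10), (Nova, 30, Yan, 2), (Nova, 30, Yan, 22), (Nova, 30, Yan, 26), (Nova, 30, Yan, 29), (Nova, 35, Dee, 1), (Nova, 35, Dee, 10), (Nova, 35, Dee, 2), (Nova, 35, Dee, 22), (Nova, 35, Dee, 26), (Nova, 35, Dee, 29)}
Natural join on sname: {(Nova, 10, Uma, 1, 8, Dee), (Nova, 10, Uma, 10, 8, Dee), (Nova, 10, Uma, 2, 8, Dee), (Nova, 10, Uma, 22, 8, Dee), (Nova, 10, Uma, 26, 8, Dee), (Nova, 10, Uma, 29, 8, Dee), (Nova, 11, Ned, 1, 5, Uma), (Nova, 11, Ned, 10, 5, Uma), (Nova, 11, Ned, 2, 5, Uma), (Nova, 11, Ned, 22, 5, Uma), (Nova, 11, Ned, 26, 5, Uma), (Nova, 11, Ned, 29, 5, Uma), (Nova, 25, Bo, 1, 12, Cal), (Nova, 25, Bo, 10, 12, Cal), (Nova, 25, Bo, 2, 12, Cal), (Nova, 25, Bo, 22, 12, Cal), (Nova, 25, Bo, 26, 12, Cal), (Nova, 25, Bo, 29, 12, Cal)}
Apply σ_{aid ≠ 12}; surviving tuples: {(Nova, 10, Uma, 1, 8, Dee), (Nova, 10, Uma, 10, 8, Dee), (Nova, 10, Uma, 2, 8, Dee), (Nova, 10, Uma, 22, 8, Dee), (Nova, 10, Uma, 26, 8, Dee), (Nova, 10, Uma, 29, 8, Dee), (Nova, 11, Ned, 1, 5, Uma), (Nova, 11, Ned, 10, 5, Uma), (Nova, 11, Ned, 2, 5, Uma), (Nova, 11, Ned, 22, 5, Uma), (Nova, 11, Ned, 26, 5, Uma), (Nova, 11, Ned, 29, 5, Uma)}
Projecting to sname, sid: {(Ned, 1), (Ned, 10), (Ned, 2), (Ned, 22), (Ned, 26), (Ned, 29), (Uma, 1), (Uma, 10), (Uma, 2), (Uma, 22), (Uma, 26), (Uma, 29)}

{(Ned, 1), (Ned, 10), (Ned, 2), (Ned, 22), (Ned, 26), (Ned, 29), (Uma, 1), (Uma, 10), (Uma, 2), (Uma, 22), (Uma, 26), (Uma, 29)}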